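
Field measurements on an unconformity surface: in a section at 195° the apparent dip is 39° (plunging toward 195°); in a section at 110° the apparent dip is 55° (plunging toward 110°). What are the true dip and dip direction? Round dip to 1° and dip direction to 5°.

Represent each trace as a vector plunging at its apparent dip toward its trend (east-north-up frame): v₁ = (-0.201, -0.751, -0.629), v₂ = (0.539, -0.196, -0.819).
n = v₁ × v₂ = (0.491, -0.504, 0.444) (taken with n_z > 0).
True dip = arccos(n_z / |n|) = arccos(0.5335) = 57.8°.
Dip direction = azimuth of (n_x, n_y) = atan2(0.491, -0.504) = 136°.

true dip 58°, dip direction 135°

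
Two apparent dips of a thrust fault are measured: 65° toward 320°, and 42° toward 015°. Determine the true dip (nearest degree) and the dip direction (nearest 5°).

true dip 65°, dip direction 310°

The two traces are lines in the plane: v₁ = (sin 320°·cos 65°, cos 320°·cos 65°, −sin 65°), v₂ = (sin 15°·cos 42°, cos 15°·cos 42°, −sin 42°).
The plane normal is n = v₁ × v₂ ∝ (-0.434, 0.356, 0.257).
tan δ = √(n_x²+n_y²)/n_z = 0.561/0.257, so δ = 65.4°.
Dip direction = atan2(-0.434, 0.356) = 309° (azimuth of n's horizontal projection).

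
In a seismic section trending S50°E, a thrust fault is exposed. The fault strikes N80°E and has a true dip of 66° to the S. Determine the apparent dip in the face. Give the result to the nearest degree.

The strike is N80°E and the section trends S50°E; the acute angle between them is β = 50°.
tan α = tan 66° × sin 50° = 2.2460 × 0.7660 = 1.7206
α = arctan(1.7206) = 59.83°

60°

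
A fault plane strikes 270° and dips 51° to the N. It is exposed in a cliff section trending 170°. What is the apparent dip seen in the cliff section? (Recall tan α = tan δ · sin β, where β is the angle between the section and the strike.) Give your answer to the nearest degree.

The section lies 80° from the strike.
tan(apparent dip) = tan 51° · sin 80° = 1.2161
apparent dip = arctan 1.2161 = 50.57°

51°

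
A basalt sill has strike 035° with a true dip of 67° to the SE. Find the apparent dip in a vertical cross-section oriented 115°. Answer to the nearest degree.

67°

Angle between strike (035°) and section (115°): β = 80°.
tan(apparent dip) = tan 67° · sin 80° = 2.3201
apparent dip = arctan 2.3201 = 66.68°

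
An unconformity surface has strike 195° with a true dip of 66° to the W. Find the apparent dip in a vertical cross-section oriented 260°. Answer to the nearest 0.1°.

63.8°

The section lies 65° from the strike.
tan(apparent dip) = tan 66° · sin 65° = 2.0356
apparent dip = arctan 2.0356 = 63.84°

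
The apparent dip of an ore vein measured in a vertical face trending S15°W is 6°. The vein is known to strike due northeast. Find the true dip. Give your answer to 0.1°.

The section is 30° from the strike.
tan δ = tan α / sin β = tan 6° / sin 30° = 0.1051 / 0.5000 = 0.2102
true dip = arctan 0.2102 = 11.87°

11.9°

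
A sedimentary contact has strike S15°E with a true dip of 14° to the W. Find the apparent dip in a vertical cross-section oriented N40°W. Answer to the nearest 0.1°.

6.0°

The section lies 25° from the strike.
tan α = tan 14° × sin 25° = 0.2493 × 0.4226 = 0.1054
apparent dip = arctan 0.1054 = 6.02°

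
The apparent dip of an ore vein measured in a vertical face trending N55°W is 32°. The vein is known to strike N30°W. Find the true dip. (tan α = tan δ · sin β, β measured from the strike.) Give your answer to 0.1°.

The section is 25° from the strike.
tan δ = tan α / sin β = tan 32° / sin 25° = 0.6249 / 0.4226 = 1.4786
true dip = arctan 1.4786 = 55.93°

55.9°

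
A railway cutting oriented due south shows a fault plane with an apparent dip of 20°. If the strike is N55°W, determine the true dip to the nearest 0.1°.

24.0°

β = acute angle between strike N55°W and section due south = 55°.
tan δ = tan α / sin β = tan 20° / sin 55° = 0.3640 / 0.8192 = 0.4443
δ = arctan(0.4443) = 23.96°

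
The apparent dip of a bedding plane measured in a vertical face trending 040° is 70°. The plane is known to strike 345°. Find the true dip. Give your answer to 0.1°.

The section is 55° from the strike.
tan(true dip) = tan 70° / sin 55° = 3.3541
δ = arctan(3.3541) = 73.40°

73.4°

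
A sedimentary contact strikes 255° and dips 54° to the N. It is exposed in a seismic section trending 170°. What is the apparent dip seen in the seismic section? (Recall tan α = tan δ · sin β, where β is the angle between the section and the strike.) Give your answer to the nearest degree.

The strike is 255° and the section trends 170°; the acute angle between them is β = 85°.
tan(apparent dip) = tan 54° · sin 85° = 1.3711
α = arctan(1.3711) = 53.90°

54°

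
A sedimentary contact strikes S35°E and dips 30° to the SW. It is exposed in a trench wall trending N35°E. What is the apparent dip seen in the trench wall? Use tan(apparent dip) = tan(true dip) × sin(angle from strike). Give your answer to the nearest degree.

The section lies 70° from the strike.
tan α = tan 30° × sin 70° = 0.5774 × 0.9397 = 0.5425
α = arctan(0.5425) = 28.48°

28°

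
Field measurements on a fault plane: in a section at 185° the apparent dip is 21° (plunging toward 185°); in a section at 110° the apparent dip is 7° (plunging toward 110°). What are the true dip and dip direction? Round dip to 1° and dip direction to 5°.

true dip 21°, dip direction 180°

Each apparent-dip line lies in the plane. As unit vectors (x east, y north, z up), v₁ plunges 21°→185° and v₂ plunges 7°→110°.
The plane normal is n = v₁ × v₂ ∝ (-0.008, -0.344, 0.895).
True dip = arccos(n_z / |n|) = arccos(0.9333) = 21.0°.
Dip direction = atan2(-0.008, -0.344) = 181° (azimuth of n's horizontal projection).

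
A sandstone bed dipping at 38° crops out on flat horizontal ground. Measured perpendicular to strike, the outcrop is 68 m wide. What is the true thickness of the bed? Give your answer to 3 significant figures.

True thickness t = w · sin(dip) = 68 × sin 38°
t = 68 × 0.6157 = 41.865 m

41.9 m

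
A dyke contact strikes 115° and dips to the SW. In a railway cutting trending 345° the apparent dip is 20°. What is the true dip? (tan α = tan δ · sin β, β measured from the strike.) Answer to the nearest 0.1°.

25.4°

β = acute angle between strike 115° and section 345° = 50°.
tan δ = tan α / sin β = tan 20° / sin 50° = 0.3640 / 0.7660 = 0.4751
δ = arctan(0.4751) = 25.41°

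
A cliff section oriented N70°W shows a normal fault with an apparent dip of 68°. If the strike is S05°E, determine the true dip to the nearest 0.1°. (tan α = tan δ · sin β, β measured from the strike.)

β = acute angle between strike S05°E and section N70°W = 65°.
tan δ = tan α / sin β = tan 68° / sin 65° = 2.4751 / 0.9063 = 2.7310
δ = arctan(2.7310) = 69.89°

69.9°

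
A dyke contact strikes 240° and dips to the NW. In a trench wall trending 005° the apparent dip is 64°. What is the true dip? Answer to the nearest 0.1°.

β = acute angle between strike 240° and section 005° = 55°.
tan(true dip) = tan 64° / sin 55° = 2.5030
true dip = arctan 2.5030 = 68.22°

68.2°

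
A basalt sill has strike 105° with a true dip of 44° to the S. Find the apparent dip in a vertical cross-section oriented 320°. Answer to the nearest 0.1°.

29.0°

Angle between strike (105°) and section (320°): β = 35°.
tan α = tan 44° × sin 35° = 0.9657 × 0.5736 = 0.5539
α = arctan(0.5539) = 28.98°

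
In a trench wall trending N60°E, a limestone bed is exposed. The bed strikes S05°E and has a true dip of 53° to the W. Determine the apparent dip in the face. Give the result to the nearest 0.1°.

Angle between strike (S05°E) and section (N60°E): β = 65°.
tan(apparent dip) = tan 53° · sin 65° = 1.2027
apparent dip = arctan 1.2027 = 50.26°

50.3°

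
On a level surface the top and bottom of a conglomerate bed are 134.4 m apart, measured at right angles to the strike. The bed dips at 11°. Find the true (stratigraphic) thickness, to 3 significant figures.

True thickness t = w · sin(dip) = 134.4 × sin 11°
t = 134.4 × 0.1908 = 25.645 m

25.6 m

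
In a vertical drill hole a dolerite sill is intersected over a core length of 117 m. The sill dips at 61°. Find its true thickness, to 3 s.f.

56.7 m

True thickness t = h · cos(dip) = 117 × cos 61°
t = 117 × 0.4848 = 56.723 m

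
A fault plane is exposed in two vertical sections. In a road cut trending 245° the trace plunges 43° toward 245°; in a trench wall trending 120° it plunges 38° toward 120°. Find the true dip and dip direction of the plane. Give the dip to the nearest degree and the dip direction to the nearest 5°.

true dip 62°, dip direction 185°

Represent each trace as a vector plunging at its apparent dip toward its trend (east-north-up frame): v₁ = (-0.663, -0.309, -0.682), v₂ = (0.682, -0.394, -0.616).
The plane normal is n = v₁ × v₂ ∝ (-0.078, -0.874, 0.472).
tan δ = √(n_x²+n_y²)/n_z = 0.877/0.472, so δ = 61.7°.
The horizontal component of n points toward azimuth atan2(n_x, n_y) = 185°, the dip direction.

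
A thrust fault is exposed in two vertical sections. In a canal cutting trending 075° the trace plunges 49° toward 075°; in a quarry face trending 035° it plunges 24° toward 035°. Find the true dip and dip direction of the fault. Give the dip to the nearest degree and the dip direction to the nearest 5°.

true dip 53°, dip direction 105°

Represent each trace as a vector plunging at its apparent dip toward its trend (east-north-up frame): v₁ = (0.634, 0.170, -0.755), v₂ = (0.524, 0.748, -0.407).
The plane normal is n = v₁ × v₂ ∝ (0.496, -0.138, 0.385).
Dip δ = arctan(|n_h|/n_z) = arctan(0.514/0.385) = 53.2°.
Dip direction = atan2(0.496, -0.138) = 106° (azimuth of n's horizontal projection).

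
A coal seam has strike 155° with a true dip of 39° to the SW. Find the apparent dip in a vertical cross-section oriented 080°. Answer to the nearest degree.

38°

The section lies 75° from the strike.
tan(apparent dip) = tan 39° · sin 75° = 0.7822
α = arctan(0.7822) = 38.03°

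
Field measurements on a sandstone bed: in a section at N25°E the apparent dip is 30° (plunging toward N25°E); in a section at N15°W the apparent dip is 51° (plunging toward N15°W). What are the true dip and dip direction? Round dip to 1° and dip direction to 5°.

true dip 54°, dip direction 320°

Each apparent-dip line lies in the plane. As unit vectors (x east, y north, z up), v₁ plunges 30°→N25°E and v₂ plunges 51°→N15°W.
Cross product v₁ × v₂ gives the pole to the plane: n ∝ (-0.306, 0.366, 0.350).
Dip δ = arctan(|n_h|/n_z) = arctan(0.477/0.350) = 53.7°.
Dip direction = azimuth of (n_x, n_y) = atan2(-0.306, 0.366) = 320°.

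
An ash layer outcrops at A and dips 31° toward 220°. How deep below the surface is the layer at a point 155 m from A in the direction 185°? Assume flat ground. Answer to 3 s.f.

The hole lies 35° from the dip direction, so the down-dip offset is 155 × cos 35° = 126.97 m.
Depth = down-dip offset × tan(dip) = 126.97 × tan 31° = 126.97 × 0.6009
Depth = 76.29 m

76.3 m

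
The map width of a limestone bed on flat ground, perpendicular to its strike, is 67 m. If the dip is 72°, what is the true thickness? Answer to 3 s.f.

True thickness t = w · sin(dip) = 67 × sin 72°
t = 67 × 0.9511 = 63.721 m

63.7 m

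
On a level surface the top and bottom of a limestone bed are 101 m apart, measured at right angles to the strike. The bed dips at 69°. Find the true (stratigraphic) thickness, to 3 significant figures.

94.3 m

True thickness t = w · sin(dip) = 101 × sin 69°
t = 101 × 0.9336 = 94.292 m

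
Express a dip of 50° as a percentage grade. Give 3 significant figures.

119%

grade % = 100 × tan 50° = 100 × 1.1918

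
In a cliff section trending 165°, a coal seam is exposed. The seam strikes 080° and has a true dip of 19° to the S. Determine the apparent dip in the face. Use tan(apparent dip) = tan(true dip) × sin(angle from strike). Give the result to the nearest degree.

Angle between strike (080°) and section (165°): β = 85°.
tan α = tan 19° × sin 85° = 0.3443 × 0.9962 = 0.3430
α = arctan(0.3430) = 18.93°

19°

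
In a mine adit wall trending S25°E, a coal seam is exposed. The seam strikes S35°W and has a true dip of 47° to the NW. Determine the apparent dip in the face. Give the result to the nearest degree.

The section lies 60° from the strike.
tan(apparent dip) = tan 47° · sin 60° = 0.9287
α = arctan(0.9287) = 42.88°

43°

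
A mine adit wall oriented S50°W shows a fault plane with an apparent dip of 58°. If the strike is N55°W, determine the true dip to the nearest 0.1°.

58.9°

β = acute angle between strike N55°W and section S50°W = 75°.
tan δ = tan α / sin β = tan 58° / sin 75° = 1.6003 / 0.9659 = 1.6568
true dip = arctan 1.6568 = 58.89°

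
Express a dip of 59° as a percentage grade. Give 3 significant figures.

166%

grade % = 100 × tan 59° = 100 × 1.6643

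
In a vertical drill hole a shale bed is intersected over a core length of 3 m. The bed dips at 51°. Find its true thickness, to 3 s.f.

1.89 m

True thickness t = h · cos(dip) = 3 × cos 51°
t = 3 × 0.6293 = 1.888 m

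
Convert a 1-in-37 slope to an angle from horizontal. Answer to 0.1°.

1.5°

tan θ = 1/37 = 0.0270
θ = arctan(0.0270) = 1.55°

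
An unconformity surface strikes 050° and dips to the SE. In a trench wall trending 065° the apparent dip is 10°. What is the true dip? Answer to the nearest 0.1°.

34.3°

β = acute angle between strike 050° and section 065° = 15°.
tan(true dip) = tan 10° / sin 15° = 0.6813
true dip = arctan 0.6813 = 34.27°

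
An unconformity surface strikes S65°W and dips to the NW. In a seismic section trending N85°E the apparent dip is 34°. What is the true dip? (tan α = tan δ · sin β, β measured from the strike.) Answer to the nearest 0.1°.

63.1°

β = acute angle between strike S65°W and section N85°E = 20°.
tan δ = tan α / sin β = tan 34° / sin 20° = 0.6745 / 0.3420 = 1.9721
δ = arctan(1.9721) = 63.11°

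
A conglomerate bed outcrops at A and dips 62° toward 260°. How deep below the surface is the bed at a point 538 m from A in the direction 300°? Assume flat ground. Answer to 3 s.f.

The hole lies 40° from the dip direction, so the down-dip offset is 538 × cos 40° = 412.13 m.
Depth = down-dip offset × tan(dip) = 412.13 × tan 62° = 412.13 × 1.8807
Depth = 775.11 m

775 m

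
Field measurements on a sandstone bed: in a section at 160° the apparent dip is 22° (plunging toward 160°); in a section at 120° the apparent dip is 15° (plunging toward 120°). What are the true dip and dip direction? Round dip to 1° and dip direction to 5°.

true dip 22°, dip direction 170°

Each apparent-dip line lies in the plane. As unit vectors (x east, y north, z up), v₁ plunges 22°→160° and v₂ plunges 15°→120°.
Cross product v₁ × v₂ gives the pole to the plane: n ∝ (0.045, -0.231, 0.576).
tan δ = √(n_x²+n_y²)/n_z = 0.236/0.576, so δ = 22.3°.
Dip direction = atan2(0.045, -0.231) = 169° (azimuth of n's horizontal projection).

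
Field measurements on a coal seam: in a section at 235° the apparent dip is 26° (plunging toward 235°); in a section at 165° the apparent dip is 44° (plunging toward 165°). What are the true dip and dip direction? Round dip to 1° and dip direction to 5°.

true dip 44°, dip direction 175°

Each apparent-dip line lies in the plane. As unit vectors (x east, y north, z up), v₁ plunges 26°→235° and v₂ plunges 44°→165°.
Cross product v₁ × v₂ gives the pole to the plane: n ∝ (0.054, -0.593, 0.608).
True dip = arccos(n_z / |n|) = arccos(0.7142) = 44.4°.
The horizontal component of n points toward azimuth atan2(n_x, n_y) = 175°, the dip direction.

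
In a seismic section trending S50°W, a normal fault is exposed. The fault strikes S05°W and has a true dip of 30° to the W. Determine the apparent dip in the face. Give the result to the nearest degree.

22°

The section lies 45° from the strike.
tan α = tan 30° × sin 45° = 0.5774 × 0.7071 = 0.4082
α = arctan(0.4082) = 22.21°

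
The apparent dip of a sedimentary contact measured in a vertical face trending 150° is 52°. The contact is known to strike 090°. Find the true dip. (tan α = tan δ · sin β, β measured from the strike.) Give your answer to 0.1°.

55.9°

β = acute angle between strike 090° and section 150° = 60°.
tan(true dip) = tan 52° / sin 60° = 1.4779
δ = arctan(1.4779) = 55.92°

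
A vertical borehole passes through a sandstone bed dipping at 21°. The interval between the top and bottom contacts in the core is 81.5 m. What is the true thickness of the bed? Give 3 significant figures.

True thickness t = h · cos(dip) = 81.5 × cos 21°
t = 81.5 × 0.9336 = 76.087 m

76.1 m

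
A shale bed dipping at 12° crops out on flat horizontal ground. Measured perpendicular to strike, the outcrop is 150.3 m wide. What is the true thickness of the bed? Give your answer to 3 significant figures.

True thickness t = w · sin(dip) = 150.3 × sin 12°
t = 150.3 × 0.2079 = 31.249 m

31.2 m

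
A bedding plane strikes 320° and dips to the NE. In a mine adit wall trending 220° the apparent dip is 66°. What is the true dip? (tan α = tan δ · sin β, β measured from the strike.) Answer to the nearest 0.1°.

The section is 80° from the strike.
tan(true dip) = tan 66° / sin 80° = 2.2807
δ = arctan(2.2807) = 66.32°

66.3°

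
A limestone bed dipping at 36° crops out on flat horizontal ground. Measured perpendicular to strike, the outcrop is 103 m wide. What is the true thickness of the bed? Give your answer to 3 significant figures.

60.5 m

True thickness t = w · sin(dip) = 103 × sin 36°
t = 103 × 0.5878 = 60.542 m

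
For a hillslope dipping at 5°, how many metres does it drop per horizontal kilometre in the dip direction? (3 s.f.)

87.5 m

drop per km = 1000 × tan 5° = 1000 × 0.0875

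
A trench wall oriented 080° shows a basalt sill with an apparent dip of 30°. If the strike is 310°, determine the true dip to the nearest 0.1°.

The section is 50° from the strike.
tan(true dip) = tan 30° / sin 50° = 0.7537
true dip = arctan 0.7537 = 37.00°

37.0°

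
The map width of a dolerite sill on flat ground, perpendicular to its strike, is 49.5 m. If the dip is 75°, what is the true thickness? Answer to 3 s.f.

True thickness t = w · sin(dip) = 49.5 × sin 75°
t = 49.5 × 0.9659 = 47.813 m

47.8 m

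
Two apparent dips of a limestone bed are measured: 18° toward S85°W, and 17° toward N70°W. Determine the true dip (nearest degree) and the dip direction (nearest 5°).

Represent each trace as a vector plunging at its apparent dip toward its trend (east-north-up frame): v₁ = (-0.947, -0.083, -0.309), v₂ = (-0.899, 0.327, -0.292).
n = v₁ × v₂ = (-0.125, -0.001, 0.384) (taken with n_z > 0).
tan δ = √(n_x²+n_y²)/n_z = 0.125/0.384, so δ = 18.1°.
Dip direction = atan2(-0.125, -0.001) = 270° (azimuth of n's horizontal projection).

true dip 18°, dip direction 270°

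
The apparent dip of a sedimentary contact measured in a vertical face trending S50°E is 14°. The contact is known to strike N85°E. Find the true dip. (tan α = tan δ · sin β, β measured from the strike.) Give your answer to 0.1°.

19.4°

β = acute angle between strike N85°E and section S50°E = 45°.
tan(true dip) = tan 14° / sin 45° = 0.3526
δ = arctan(0.3526) = 19.42°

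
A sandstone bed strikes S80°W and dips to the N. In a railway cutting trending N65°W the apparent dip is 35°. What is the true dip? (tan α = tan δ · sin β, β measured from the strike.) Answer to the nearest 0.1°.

50.7°

The section is 35° from the strike.
tan δ = tan α / sin β = tan 35° / sin 35° = 0.7002 / 0.5736 = 1.2208
true dip = arctan 1.2208 = 50.68°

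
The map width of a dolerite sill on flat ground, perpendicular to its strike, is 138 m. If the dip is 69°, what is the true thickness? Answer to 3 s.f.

129 m

True thickness t = w · sin(dip) = 138 × sin 69°
t = 138 × 0.9336 = 128.834 m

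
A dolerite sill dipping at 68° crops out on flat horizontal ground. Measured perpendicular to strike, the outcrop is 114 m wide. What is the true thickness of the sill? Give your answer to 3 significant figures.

106 m

True thickness t = w · sin(dip) = 114 × sin 68°
t = 114 × 0.9272 = 105.699 m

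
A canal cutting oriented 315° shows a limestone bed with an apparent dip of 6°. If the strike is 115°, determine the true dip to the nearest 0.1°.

β = acute angle between strike 115° and section 315° = 20°.
tan δ = tan α / sin β = tan 6° / sin 20° = 0.1051 / 0.3420 = 0.3073
true dip = arctan 0.3073 = 17.08°

17.1°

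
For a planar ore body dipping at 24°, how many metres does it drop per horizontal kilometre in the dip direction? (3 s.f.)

445 m

drop per km = 1000 × tan 24° = 1000 × 0.4452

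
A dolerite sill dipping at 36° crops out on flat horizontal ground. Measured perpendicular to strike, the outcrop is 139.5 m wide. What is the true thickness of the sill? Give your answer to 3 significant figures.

True thickness t = w · sin(dip) = 139.5 × sin 36°
t = 139.5 × 0.5878 = 81.996 m

82.0 m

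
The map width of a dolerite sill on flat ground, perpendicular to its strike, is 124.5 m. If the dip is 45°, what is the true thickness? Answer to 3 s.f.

True thickness t = w · sin(dip) = 124.5 × sin 45°
t = 124.5 × 0.7071 = 88.035 m

88.0 m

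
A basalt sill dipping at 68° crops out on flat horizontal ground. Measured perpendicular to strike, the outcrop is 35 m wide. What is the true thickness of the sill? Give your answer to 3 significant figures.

True thickness t = w · sin(dip) = 35 × sin 68°
t = 35 × 0.9272 = 32.451 m

32.5 m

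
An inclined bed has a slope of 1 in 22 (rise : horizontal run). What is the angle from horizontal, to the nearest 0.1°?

tan θ = 1/22 = 0.0455
θ = arctan(0.0455) = 2.60°

2.6°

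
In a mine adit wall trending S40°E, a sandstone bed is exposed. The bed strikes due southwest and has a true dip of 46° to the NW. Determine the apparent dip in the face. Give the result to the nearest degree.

The section lies 85° from the strike.
tan α = tan 46° × sin 85° = 1.0355 × 0.9962 = 1.0316
apparent dip = arctan 1.0316 = 45.89°

46°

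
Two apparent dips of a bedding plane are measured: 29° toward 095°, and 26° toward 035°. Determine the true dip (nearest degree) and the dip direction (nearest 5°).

true dip 31°, dip direction 070°

The two traces are lines in the plane: v₁ = (sin 95°·cos 29°, cos 95°·cos 29°, −sin 29°), v₂ = (sin 35°·cos 26°, cos 35°·cos 26°, −sin 26°).
n = v₁ × v₂ = (0.390, 0.132, 0.681) (taken with n_z > 0).
tan δ = √(n_x²+n_y²)/n_z = 0.412/0.681, so δ = 31.2°.
Dip direction = azimuth of (n_x, n_y) = atan2(0.390, 0.132) = 71°.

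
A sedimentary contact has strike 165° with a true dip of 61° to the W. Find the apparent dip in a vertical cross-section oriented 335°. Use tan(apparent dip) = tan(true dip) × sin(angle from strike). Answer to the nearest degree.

17°

The section lies 10° from the strike.
tan(apparent dip) = tan 61° · sin 10° = 0.3133
α = arctan(0.3133) = 17.39°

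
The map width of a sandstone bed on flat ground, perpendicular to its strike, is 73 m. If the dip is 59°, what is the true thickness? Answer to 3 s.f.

True thickness t = w · sin(dip) = 73 × sin 59°
t = 73 × 0.8572 = 62.573 m

62.6 m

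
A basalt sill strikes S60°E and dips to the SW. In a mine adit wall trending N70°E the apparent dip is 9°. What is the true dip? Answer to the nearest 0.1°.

11.7°

The section is 50° from the strike.
tan(true dip) = tan 9° / sin 50° = 0.2068
δ = arctan(0.2068) = 11.68°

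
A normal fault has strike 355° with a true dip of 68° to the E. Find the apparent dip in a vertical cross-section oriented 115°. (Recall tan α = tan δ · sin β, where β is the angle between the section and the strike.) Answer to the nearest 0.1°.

The strike is 355° and the section trends 115°; the acute angle between them is β = 60°.
tan(apparent dip) = tan 68° · sin 60° = 2.1435
α = arctan(2.1435) = 64.99°

65.0°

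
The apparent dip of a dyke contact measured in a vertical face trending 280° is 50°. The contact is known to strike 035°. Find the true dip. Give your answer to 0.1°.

52.7°

The section is 65° from the strike.
tan δ = tan α / sin β = tan 50° / sin 65° = 1.1918 / 0.9063 = 1.3150
true dip = arctan 1.3150 = 52.75°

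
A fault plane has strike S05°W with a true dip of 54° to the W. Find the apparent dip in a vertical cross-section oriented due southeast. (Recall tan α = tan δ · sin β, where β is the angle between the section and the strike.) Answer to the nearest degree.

The section lies 50° from the strike.
tan α = tan 54° × sin 50° = 1.3764 × 0.7660 = 1.0544
α = arctan(1.0544) = 46.52°

47°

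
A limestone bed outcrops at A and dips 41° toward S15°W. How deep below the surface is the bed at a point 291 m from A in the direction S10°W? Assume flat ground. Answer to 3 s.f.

The hole lies 5° from the dip direction, so the down-dip offset is 291 × cos 5° = 289.89 m.
Depth = down-dip offset × tan(dip) = 289.89 × tan 41° = 289.89 × 0.8693
Depth = 252.00 m

252 m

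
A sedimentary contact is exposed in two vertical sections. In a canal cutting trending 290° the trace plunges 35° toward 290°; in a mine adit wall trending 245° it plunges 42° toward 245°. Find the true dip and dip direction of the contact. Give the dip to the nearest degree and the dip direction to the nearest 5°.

true dip 42°, dip direction 250°

Each apparent-dip line lies in the plane. As unit vectors (x east, y north, z up), v₁ plunges 35°→290° and v₂ plunges 42°→245°.
n = v₁ × v₂ = (-0.368, -0.129, 0.430) (taken with n_z > 0).
True dip = arccos(n_z / |n|) = arccos(0.7415) = 42.1°.
Dip direction = atan2(-0.368, -0.129) = 251° (azimuth of n's horizontal projection).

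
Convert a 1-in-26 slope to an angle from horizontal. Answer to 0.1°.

2.2°

tan θ = 1/26 = 0.0385
θ = arctan(0.0385) = 2.20°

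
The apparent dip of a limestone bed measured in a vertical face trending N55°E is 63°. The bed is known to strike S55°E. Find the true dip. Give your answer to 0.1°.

64.4°

The section is 70° from the strike.
tan(true dip) = tan 63° / sin 70° = 2.0886
δ = arctan(2.0886) = 64.42°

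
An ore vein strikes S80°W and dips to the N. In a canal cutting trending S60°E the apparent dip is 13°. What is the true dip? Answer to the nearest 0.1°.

The section is 40° from the strike.
tan δ = tan α / sin β = tan 13° / sin 40° = 0.2309 / 0.6428 = 0.3592
δ = arctan(0.3592) = 19.76°

19.8°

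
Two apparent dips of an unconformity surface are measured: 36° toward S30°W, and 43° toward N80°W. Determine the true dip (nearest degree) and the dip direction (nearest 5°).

Each apparent-dip line lies in the plane. As unit vectors (x east, y north, z up), v₁ plunges 36°→S30°W and v₂ plunges 43°→N80°W.
Cross product v₁ × v₂ gives the pole to the plane: n ∝ (-0.552, -0.147, 0.556).
True dip = arccos(n_z / |n|) = arccos(0.6971) = 45.8°.
Dip direction = azimuth of (n_x, n_y) = atan2(-0.552, -0.147) = 255°.

true dip 46°, dip direction 255°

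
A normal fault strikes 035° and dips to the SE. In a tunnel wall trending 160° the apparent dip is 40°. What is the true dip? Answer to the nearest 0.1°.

45.7°

The section is 55° from the strike.
tan δ = tan α / sin β = tan 40° / sin 55° = 0.8391 / 0.8192 = 1.0244
true dip = arctan 1.0244 = 45.69°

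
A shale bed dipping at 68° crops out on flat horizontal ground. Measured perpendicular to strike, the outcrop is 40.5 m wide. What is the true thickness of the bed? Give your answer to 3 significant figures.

37.6 m

True thickness t = w · sin(dip) = 40.5 × sin 68°
t = 40.5 × 0.9272 = 37.551 m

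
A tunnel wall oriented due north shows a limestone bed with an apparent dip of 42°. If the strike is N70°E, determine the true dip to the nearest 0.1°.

β = acute angle between strike N70°E and section due north = 70°.
tan(true dip) = tan 42° / sin 70° = 0.9582
true dip = arctan 0.9582 = 43.78°

43.8°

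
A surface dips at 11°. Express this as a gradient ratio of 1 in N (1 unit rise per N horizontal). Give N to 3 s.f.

1 : N means tan θ = 1/N, so N = 1/tan 11° = 1/0.1944

1 in 5.14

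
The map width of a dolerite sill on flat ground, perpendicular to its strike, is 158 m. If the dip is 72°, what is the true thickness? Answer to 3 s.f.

150 m

True thickness t = w · sin(dip) = 158 × sin 72°
t = 158 × 0.9511 = 150.267 m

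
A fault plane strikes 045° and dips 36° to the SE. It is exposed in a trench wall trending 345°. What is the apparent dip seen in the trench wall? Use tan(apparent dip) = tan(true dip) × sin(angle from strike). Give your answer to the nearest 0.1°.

The strike is 045° and the section trends 345°; the acute angle between them is β = 60°.
tan(apparent dip) = tan 36° · sin 60° = 0.6292
α = arctan(0.6292) = 32.18°

32.2°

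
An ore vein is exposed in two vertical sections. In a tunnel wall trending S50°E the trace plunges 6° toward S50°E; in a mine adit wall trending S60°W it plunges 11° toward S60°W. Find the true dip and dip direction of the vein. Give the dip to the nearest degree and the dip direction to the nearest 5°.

true dip 15°, dip direction 195°

The two traces are lines in the plane: v₁ = (sin 130°·cos 6°, cos 130°·cos 6°, −sin 6°), v₂ = (sin 240°·cos 11°, cos 240°·cos 11°, −sin 11°).
n = v₁ × v₂ = (-0.071, -0.234, 0.917) (taken with n_z > 0).
Dip δ = arctan(|n_h|/n_z) = arctan(0.245/0.917) = 14.9°.
Dip direction = azimuth of (n_x, n_y) = atan2(-0.071, -0.234) = 197°.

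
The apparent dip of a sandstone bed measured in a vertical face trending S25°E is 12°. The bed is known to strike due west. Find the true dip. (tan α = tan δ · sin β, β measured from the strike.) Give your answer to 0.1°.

13.2°

The section is 65° from the strike.
tan(true dip) = tan 12° / sin 65° = 0.2345
true dip = arctan 0.2345 = 13.20°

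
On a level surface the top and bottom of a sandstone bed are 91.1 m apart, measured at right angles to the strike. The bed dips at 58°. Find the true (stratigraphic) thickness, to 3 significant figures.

True thickness t = w · sin(dip) = 91.1 × sin 58°
t = 91.1 × 0.8480 = 77.257 m

77.3 m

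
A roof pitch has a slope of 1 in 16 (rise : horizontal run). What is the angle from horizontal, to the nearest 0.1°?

3.6°

tan θ = 1/16 = 0.0625
θ = arctan(0.0625) = 3.58°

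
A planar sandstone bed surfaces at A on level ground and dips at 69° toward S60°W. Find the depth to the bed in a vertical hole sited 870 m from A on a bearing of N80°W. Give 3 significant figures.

The hole lies 40° from the dip direction, so the down-dip offset is 870 × cos 40° = 666.46 m.
Depth = down-dip offset × tan(dip) = 666.46 × tan 69° = 666.46 × 2.6051
Depth = 1736.18 m

1740 m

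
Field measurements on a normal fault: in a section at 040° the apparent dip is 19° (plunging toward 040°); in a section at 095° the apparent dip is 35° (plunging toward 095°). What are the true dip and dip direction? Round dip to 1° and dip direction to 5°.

true dip 35°, dip direction 100°

The two traces are lines in the plane: v₁ = (sin 40°·cos 19°, cos 40°·cos 19°, −sin 19°), v₂ = (sin 95°·cos 35°, cos 95°·cos 35°, −sin 35°).
The plane normal is n = v₁ × v₂ ∝ (0.439, -0.083, 0.634).
True dip = arccos(n_z / |n|) = arccos(0.8178) = 35.1°.
Dip direction = atan2(0.439, -0.083) = 101° (azimuth of n's horizontal projection).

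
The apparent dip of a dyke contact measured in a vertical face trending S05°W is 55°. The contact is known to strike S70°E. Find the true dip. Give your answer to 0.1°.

55.9°

The section is 75° from the strike.
tan δ = tan α / sin β = tan 55° / sin 75° = 1.4281 / 0.9659 = 1.4785
δ = arctan(1.4785) = 55.93°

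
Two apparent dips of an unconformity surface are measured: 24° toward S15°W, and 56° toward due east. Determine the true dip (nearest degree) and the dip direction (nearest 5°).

true dip 60°, dip direction 120°

Represent each trace as a vector plunging at its apparent dip toward its trend (east-north-up frame): v₁ = (-0.236, -0.882, -0.407), v₂ = (0.559, 0.000, -0.829).
n = v₁ × v₂ = (0.732, -0.423, 0.493) (taken with n_z > 0).
Dip δ = arctan(|n_h|/n_z) = arctan(0.845/0.493) = 59.7°.
Dip direction = azimuth of (n_x, n_y) = atan2(0.732, -0.423) = 120°.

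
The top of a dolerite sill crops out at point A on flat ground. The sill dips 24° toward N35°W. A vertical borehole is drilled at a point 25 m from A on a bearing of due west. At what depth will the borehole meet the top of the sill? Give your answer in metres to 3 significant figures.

6.38 m

The hole lies 55° from the dip direction, so the down-dip offset is 25 × cos 55° = 14.34 m.
Depth = down-dip offset × tan(dip) = 14.34 × tan 24° = 14.34 × 0.4452
Depth = 6.38 m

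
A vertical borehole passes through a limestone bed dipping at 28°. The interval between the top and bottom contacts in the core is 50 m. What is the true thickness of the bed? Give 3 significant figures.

True thickness t = h · cos(dip) = 50 × cos 28°
t = 50 × 0.8829 = 44.147 m

44.1 m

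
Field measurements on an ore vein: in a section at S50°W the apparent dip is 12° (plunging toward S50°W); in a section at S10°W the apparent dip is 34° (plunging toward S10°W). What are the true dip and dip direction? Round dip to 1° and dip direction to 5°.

true dip 39°, dip direction 155°

Each apparent-dip line lies in the plane. As unit vectors (x east, y north, z up), v₁ plunges 12°→S50°W and v₂ plunges 34°→S10°W.
The plane normal is n = v₁ × v₂ ∝ (0.182, -0.389, 0.521).
tan δ = √(n_x²+n_y²)/n_z = 0.429/0.521, so δ = 39.5°.
Dip direction = azimuth of (n_x, n_y) = atan2(0.182, -0.389) = 155°.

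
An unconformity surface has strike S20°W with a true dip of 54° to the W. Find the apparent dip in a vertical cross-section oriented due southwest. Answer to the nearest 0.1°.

30.2°

Angle between strike (S20°W) and section (due southwest): β = 25°.
tan α = tan 54° × sin 25° = 1.3764 × 0.4226 = 0.5817
apparent dip = arctan 0.5817 = 30.19°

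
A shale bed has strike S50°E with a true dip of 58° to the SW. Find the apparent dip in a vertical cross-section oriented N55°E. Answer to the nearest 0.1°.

Angle between strike (S50°E) and section (N55°E): β = 75°.
tan α = tan 58° × sin 75° = 1.6003 × 0.9659 = 1.5458
α = arctan(1.5458) = 57.10°

57.1°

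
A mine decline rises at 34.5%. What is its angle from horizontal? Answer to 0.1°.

tan θ = 34.5/100 = 0.3450
θ = arctan(0.3450) = 19.03°

19.0°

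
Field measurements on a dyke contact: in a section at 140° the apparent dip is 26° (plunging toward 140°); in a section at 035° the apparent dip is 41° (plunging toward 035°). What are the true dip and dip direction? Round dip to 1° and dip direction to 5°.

The two traces are lines in the plane: v₁ = (sin 140°·cos 26°, cos 140°·cos 26°, −sin 26°), v₂ = (sin 35°·cos 41°, cos 35°·cos 41°, −sin 41°).
n = v₁ × v₂ = (0.723, 0.189, 0.655) (taken with n_z > 0).
True dip = arccos(n_z / |n|) = arccos(0.6594) = 48.7°.
Dip direction = azimuth of (n_x, n_y) = atan2(0.723, 0.189) = 75°.

true dip 49°, dip direction 075°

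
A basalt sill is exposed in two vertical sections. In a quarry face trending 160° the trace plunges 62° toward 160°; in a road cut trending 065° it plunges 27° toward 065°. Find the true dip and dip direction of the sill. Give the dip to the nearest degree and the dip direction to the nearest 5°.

The two traces are lines in the plane: v₁ = (sin 160°·cos 62°, cos 160°·cos 62°, −sin 62°), v₂ = (sin 65°·cos 27°, cos 65°·cos 27°, −sin 27°).
n = v₁ × v₂ = (0.533, -0.640, 0.417) (taken with n_z > 0).
Dip δ = arctan(|n_h|/n_z) = arctan(0.833/0.417) = 63.4°.
Dip direction = azimuth of (n_x, n_y) = atan2(0.533, -0.640) = 140°.

true dip 63°, dip direction 140°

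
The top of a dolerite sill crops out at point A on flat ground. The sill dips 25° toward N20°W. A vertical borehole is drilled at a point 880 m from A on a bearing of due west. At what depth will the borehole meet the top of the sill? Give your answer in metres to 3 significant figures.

The hole lies 70° from the dip direction, so the down-dip offset is 880 × cos 70° = 300.98 m.
Depth = down-dip offset × tan(dip) = 300.98 × tan 25° = 300.98 × 0.4663
Depth = 140.35 m

140 m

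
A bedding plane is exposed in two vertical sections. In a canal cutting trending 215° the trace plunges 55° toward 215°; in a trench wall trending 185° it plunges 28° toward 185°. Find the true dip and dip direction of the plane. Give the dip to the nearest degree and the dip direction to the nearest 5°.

Represent each trace as a vector plunging at its apparent dip toward its trend (east-north-up frame): v₁ = (-0.329, -0.470, -0.819), v₂ = (-0.077, -0.880, -0.469).
The plane normal is n = v₁ × v₂ ∝ (-0.500, -0.091, 0.253).
tan δ = √(n_x²+n_y²)/n_z = 0.508/0.253, so δ = 63.5°.
Dip direction = atan2(-0.500, -0.091) = 260° (azimuth of n's horizontal projection).

true dip 64°, dip direction 260°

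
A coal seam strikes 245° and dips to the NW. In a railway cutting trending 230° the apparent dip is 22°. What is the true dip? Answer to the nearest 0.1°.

57.4°

The section is 15° from the strike.
tan δ = tan α / sin β = tan 22° / sin 15° = 0.4040 / 0.2588 = 1.5610
true dip = arctan 1.5610 = 57.36°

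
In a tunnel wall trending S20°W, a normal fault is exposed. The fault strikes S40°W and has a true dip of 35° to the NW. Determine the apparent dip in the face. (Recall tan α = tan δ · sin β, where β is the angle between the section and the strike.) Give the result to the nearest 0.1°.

13.5°

Angle between strike (S40°W) and section (S20°W): β = 20°.
tan α = tan 35° × sin 20° = 0.7002 × 0.3420 = 0.2395
apparent dip = arctan 0.2395 = 13.47°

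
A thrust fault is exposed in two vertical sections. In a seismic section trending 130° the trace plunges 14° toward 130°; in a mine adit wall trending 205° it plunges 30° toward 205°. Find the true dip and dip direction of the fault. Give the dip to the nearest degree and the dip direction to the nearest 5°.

Each apparent-dip line lies in the plane. As unit vectors (x east, y north, z up), v₁ plunges 14°→130° and v₂ plunges 30°→205°.
Cross product v₁ × v₂ gives the pole to the plane: n ∝ (-0.122, -0.460, 0.812).
True dip = arccos(n_z / |n|) = arccos(0.8626) = 30.4°.
Dip direction = atan2(-0.122, -0.460) = 195° (azimuth of n's horizontal projection).

true dip 30°, dip direction 195°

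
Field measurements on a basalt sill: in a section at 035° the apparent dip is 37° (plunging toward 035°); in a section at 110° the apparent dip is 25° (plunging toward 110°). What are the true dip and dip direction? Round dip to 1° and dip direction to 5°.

Each apparent-dip line lies in the plane. As unit vectors (x east, y north, z up), v₁ plunges 37°→035° and v₂ plunges 25°→110°.
Cross product v₁ × v₂ gives the pole to the plane: n ∝ (0.463, 0.319, 0.699).
tan δ = √(n_x²+n_y²)/n_z = 0.562/0.699, so δ = 38.8°.
The horizontal component of n points toward azimuth atan2(n_x, n_y) = 55°, the dip direction.

true dip 39°, dip direction 055°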